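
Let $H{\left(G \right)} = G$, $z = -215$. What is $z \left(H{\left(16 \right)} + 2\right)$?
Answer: $-3870$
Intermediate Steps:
$z \left(H{\left(16 \right)} + 2\right) = - 215 \left(16 + 2\right) = \left(-215\right) 18 = -3870$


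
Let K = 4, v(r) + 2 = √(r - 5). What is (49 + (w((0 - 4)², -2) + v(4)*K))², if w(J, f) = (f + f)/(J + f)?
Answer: 80441/49 + 2280*I/7 ≈ 1641.7 + 325.71*I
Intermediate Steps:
v(r) = -2 + √(-5 + r) (v(r) = -2 + √(r - 5) = -2 + √(-5 + r))
w(J, f) = 2*f/(J + f) (w(J, f) = (2*f)/(J + f) = 2*f/(J + f))
(49 + (w((0 - 4)², -2) + v(4)*K))² = (49 + (2*(-2)/((0 - 4)² - 2) + (-2 + √(-5 + 4))*4))² = (49 + (2*(-2)/((-4)² - 2) + (-2 + √(-1))*4))² = (49 + (2*(-2)/(16 - 2) + (-2 + I)*4))² = (49 + (2*(-2)/14 + (-8 + 4*I)))² = (49 + (2*(-2)*(1/14) + (-8 + 4*I)))² = (49 + (-2/7 + (-8 + 4*I)))² = (49 + (-58/7 + 4*I))² = (285/7 + 4*I)²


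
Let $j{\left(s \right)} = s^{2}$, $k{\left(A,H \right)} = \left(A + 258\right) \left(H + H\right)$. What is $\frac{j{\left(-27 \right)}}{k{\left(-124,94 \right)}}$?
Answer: $\frac{729}{25192} \approx 0.028938$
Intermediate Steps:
$k{\left(A,H \right)} = 2 H \left(258 + A\right)$ ($k{\left(A,H \right)} = \left(258 + A\right) 2 H = 2 H \left(258 + A\right)$)
$\frac{j{\left(-27 \right)}}{k{\left(-124,94 \right)}} = \frac{\left(-27\right)^{2}}{2 \cdot 94 \left(258 - 124\right)} = \frac{729}{2 \cdot 94 \cdot 134} = \frac{729}{25192}$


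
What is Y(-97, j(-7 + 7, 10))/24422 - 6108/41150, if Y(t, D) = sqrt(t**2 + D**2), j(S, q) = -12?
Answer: -3054/20575 + sqrt(9553)/24422 ≈ -0.14443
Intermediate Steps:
Y(t, D) = sqrt(D**2 + t**2)
Y(-97, j(-7 + 7, 10))/24422 - 6108/41150 = sqrt((-12)**2 + (-97)**2)/24422 - 6108/41150 = sqrt(144 + 9409)*(1/24422) - 6108*1/41150 = sqrt(9553)*(1/24422) - 3054/20575 = sqrt(9553)/24422 - 3054/20575 = -3054/20575 + sqrt(9553)/24422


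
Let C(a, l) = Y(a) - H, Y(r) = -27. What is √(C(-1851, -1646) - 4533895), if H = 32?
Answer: I*√4533954 ≈ 2129.3*I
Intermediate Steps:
C(a, l) = -59 (C(a, l) = -27 - 1*32 = -27 - 32 = -59)
√(C(-1851, -1646) - 4533895) = √(-59 - 4533895) = √(-4533954) = I*√4533954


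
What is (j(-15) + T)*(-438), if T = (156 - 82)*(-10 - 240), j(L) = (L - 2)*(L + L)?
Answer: 7879620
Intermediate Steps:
j(L) = 2*L*(-2 + L) (j(L) = (-2 + L)*(2*L) = 2*L*(-2 + L))
T = -18500 (T = 74*(-250) = -18500)
(j(-15) + T)*(-438) = (2*(-15)*(-2 - 15) - 18500)*(-438) = (2*(-15)*(-17) - 18500)*(-438) = (510 - 18500)*(-438) = -17990*(-438) = 7879620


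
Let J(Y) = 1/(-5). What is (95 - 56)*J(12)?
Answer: -39/5 ≈ -7.8000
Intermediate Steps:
J(Y) = -1/5
(95 - 56)*J(12) = (95 - 56)*(-1/5) = 39*(-1/5) = -39/5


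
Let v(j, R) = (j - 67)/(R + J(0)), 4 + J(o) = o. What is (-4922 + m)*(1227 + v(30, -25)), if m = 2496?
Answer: -86414120/29 ≈ -2.9798e+6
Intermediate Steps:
J(o) = -4 + o
v(j, R) = (-67 + j)/(-4 + R) (v(j, R) = (j - 67)/(R + (-4 + 0)) = (-67 + j)/(R - 4) = (-67 + j)/(-4 + R))
(-4922 + m)*(1227 + v(30, -25)) = (-4922 + 2496)*(1227 + (-67 + 30)/(-4 - 25)) = -2426*(1227 - 37/(-29)) = -2426*(1227 - 1/29*(-37)) = -2426*(1227 + 37/29) = -2426*35620/29 = -86414120/29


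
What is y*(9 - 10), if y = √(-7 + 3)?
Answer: -2*I ≈ -2.0*I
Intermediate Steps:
y = 2*I (y = √(-4) = 2*I ≈ 2.0*I)
y*(9 - 10) = (2*I)*(9 - 10) = (2*I)*(-1) = -2*I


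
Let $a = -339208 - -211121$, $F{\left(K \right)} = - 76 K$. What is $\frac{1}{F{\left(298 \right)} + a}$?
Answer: $- \frac{1}{150735} \approx -6.6342 \cdot 10^{-6}$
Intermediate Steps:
$a = -128087$ ($a = -339208 + 211121 = -128087$)
$\frac{1}{F{\left(298 \right)} + a} = \frac{1}{\left(-76\right) 298 - 128087} = \frac{1}{-22648 - 128087} = \frac{1}{-150735} = - \frac{1}{150735}$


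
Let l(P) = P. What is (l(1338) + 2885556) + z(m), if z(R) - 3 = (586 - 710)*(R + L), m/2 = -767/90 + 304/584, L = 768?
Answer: 9177138329/3285 ≈ 2.7936e+6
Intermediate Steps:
m = -52571/3285 (m = 2*(-767/90 + 304/584) = 2*(-767*1/90 + 304*(1/584)) = 2*(-767/90 + 38/73) = 2*(-52571/6570) = -52571/3285 ≈ -16.003)
z(R) = -95229 - 124*R (z(R) = 3 + (586 - 710)*(R + 768) = 3 - 124*(768 + R) = 3 + (-95232 - 124*R) = -95229 - 124*R)
(l(1338) + 2885556) + z(m) = (1338 + 2885556) + (-95229 - 124*(-52571/3285)) = 2886894 + (-95229 + 6518804/3285) = 2886894 - 306308461/3285 = 9177138329/3285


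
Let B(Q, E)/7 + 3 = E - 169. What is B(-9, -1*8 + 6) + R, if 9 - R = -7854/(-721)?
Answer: -125649/103 ≈ -1219.9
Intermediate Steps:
B(Q, E) = -1204 + 7*E (B(Q, E) = -21 + 7*(E - 169) = -21 + 7*(-169 + E) = -21 + (-1183 + 7*E) = -1204 + 7*E)
R = -195/103 (R = 9 - (-7854)/(-721) = 9 - (-7854)*(-1)/721 = 9 - 1*1122/103 = 9 - 1122/103 = -195/103 ≈ -1.8932)
B(-9, -1*8 + 6) + R = (-1204 + 7*(-1*8 + 6)) - 195/103 = (-1204 + 7*(-8 + 6)) - 195/103 = (-1204 + 7*(-2)) - 195/103 = (-1204 - 14) - 195/103 = -1218 - 195/103 = -125649/103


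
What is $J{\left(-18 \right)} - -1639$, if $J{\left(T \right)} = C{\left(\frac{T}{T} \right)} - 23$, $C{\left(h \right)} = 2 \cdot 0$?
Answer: $1616$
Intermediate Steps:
$C{\left(h \right)} = 0$
$J{\left(T \right)} = -23$ ($J{\left(T \right)} = 0 - 23 = -23$)
$J{\left(-18 \right)} - -1639 = -23 - -1639 = -23 + 1639 = 1616$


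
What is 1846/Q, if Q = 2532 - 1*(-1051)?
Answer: 1846/3583 ≈ 0.51521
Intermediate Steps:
Q = 3583 (Q = 2532 + 1051 = 3583)
1846/Q = 1846/3583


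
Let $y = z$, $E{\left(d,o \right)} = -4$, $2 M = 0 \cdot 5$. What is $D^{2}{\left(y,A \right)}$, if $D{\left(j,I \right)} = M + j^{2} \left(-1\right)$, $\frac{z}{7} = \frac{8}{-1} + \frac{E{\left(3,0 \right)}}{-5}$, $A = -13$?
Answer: $\frac{4032758016}{625} \approx 6.4524 \cdot 10^{6}$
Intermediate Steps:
$M = 0$ ($M = \frac{0 \cdot 5}{2} = \frac{1}{2} \cdot 0 = 0$)
$z = - \frac{252}{5}$ ($z = 7 \left(\frac{8}{-1} - \frac{4}{-5}\right) = 7 \left(8 \left(-1\right) - - \frac{4}{5}\right) = 7 \left(-8 + \frac{4}{5}\right) = 7 \left(- \frac{36}{5}\right) = - \frac{252}{5} \approx -50.4$)
$y = - \frac{252}{5} \approx -50.4$
$D{\left(j,I \right)} = - j^{2}$ ($D{\left(j,I \right)} = 0 + j^{2} \left(-1\right) = 0 - j^{2} = - j^{2}$)
$D^{2}{\left(y,A \right)} = \left(- \left(- \frac{252}{5}\right)^{2}\right)^{2} = \left(\left(-1\right) \frac{63504}{25}\right)^{2} = \left(- \frac{63504}{25}\right)^{2} = \frac{4032758016}{625}$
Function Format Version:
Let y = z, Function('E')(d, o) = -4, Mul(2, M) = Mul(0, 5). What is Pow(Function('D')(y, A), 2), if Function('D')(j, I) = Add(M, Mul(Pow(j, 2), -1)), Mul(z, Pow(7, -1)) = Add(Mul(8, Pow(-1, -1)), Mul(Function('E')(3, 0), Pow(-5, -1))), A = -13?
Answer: Rational(4032758016, 625) ≈ 6.4524e+6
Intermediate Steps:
M = 0 (M = Mul(Rational(1, 2), Mul(0, 5)) = Mul(Rational(1, 2), 0) = 0)
z = Rational(-252, 5) (z = Mul(7, Add(Mul(8, Pow(-1, -1)), Mul(-4, Pow(-5, -1)))) = Mul(7, Add(Mul(8, -1), Mul(-4, Rational(-1, 5)))) = Mul(7, Add(-8, Rational(4, 5))) = Mul(7, Rational(-36, 5)) = Rational(-252, 5) ≈ -50.400)
y = Rational(-252, 5) ≈ -50.400
Function('D')(j, I) = Mul(-1, Pow(j, 2)) (Function('D')(j, I) = Add(0, Mul(Pow(j, 2), -1)) = Add(0, Mul(-1, Pow(j, 2))) = Mul(-1, Pow(j, 2)))
Pow(Function('D')(y, A), 2) = Pow(Mul(-1, Pow(Rational(-252, 5), 2)), 2) = Pow(Mul(-1, Rational(63504, 25)), 2) = Pow(Rational(-63504, 25), 2) = Rational(4032758016, 625)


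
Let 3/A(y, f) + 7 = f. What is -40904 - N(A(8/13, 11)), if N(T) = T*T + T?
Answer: -654485/16 ≈ -40905.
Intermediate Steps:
A(y, f) = 3/(-7 + f)
N(T) = T + T**2 (N(T) = T**2 + T = T + T**2)
-40904 - N(A(8/13, 11)) = -40904 - 3/(-7 + 11)*(1 + 3/(-7 + 11)) = -40904 - 3/4*(1 + 3/4) = -40904 - 3*(1/4)*(1 + 3*(1/4)) = -40904 - 3*(1 + 3/4)/4 = -40904 - 3*7/(4*4) = -40904 - 1*21/16 = -40904 - 21/16 = -654485/16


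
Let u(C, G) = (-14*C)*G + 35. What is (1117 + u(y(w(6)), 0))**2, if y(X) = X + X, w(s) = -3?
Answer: 1327104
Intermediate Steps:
y(X) = 2*X
u(C, G) = 35 - 14*C*G (u(C, G) = -14*C*G + 35 = 35 - 14*C*G)
(1117 + u(y(w(6)), 0))**2 = (1117 + (35 - 14*2*(-3)*0))**2 = (1117 + (35 - 14*(-6)*0))**2 = (1117 + (35 + 0))**2 = (1117 + 35)**2 = 1152**2 = 1327104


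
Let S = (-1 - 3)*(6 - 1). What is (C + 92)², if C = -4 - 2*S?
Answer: 16384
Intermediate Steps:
S = -20 (S = -4*5 = -20)
C = 36 (C = -4 - 2*(-20) = -4 + 40 = 36)
(C + 92)² = (36 + 92)² = 128² = 16384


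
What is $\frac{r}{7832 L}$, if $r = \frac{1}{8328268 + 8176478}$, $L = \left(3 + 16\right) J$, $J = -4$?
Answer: $- \frac{1}{9824152971072} \approx -1.0179 \cdot 10^{-13}$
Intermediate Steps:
$L = -76$ ($L = \left(3 + 16\right) \left(-4\right) = 19 \left(-4\right) = -76$)
$r = \frac{1}{16504746} \approx 6.0589 \cdot 10^{-8}$
$\frac{r}{7832 L} = \frac{1}{16504746 \cdot 7832 \left(-76\right)} = \frac{1}{16504746 \left(-595232\right)} = \frac{1}{16504746} \left(- \frac{1}{595232}\right) = - \frac{1}{9824152971072}$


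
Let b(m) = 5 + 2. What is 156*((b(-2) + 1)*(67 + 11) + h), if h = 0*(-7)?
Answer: 97344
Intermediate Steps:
h = 0
b(m) = 7
156*((b(-2) + 1)*(67 + 11) + h) = 156*((7 + 1)*(67 + 11) + 0) = 156*(8*78 + 0) = 156*(624 + 0) = 156*624 = 97344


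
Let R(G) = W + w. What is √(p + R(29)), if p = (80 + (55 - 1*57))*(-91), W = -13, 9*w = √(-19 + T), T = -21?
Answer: √(-63999 + 2*I*√10)/3 ≈ 0.0041667 + 84.327*I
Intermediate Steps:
w = 2*I*√10/9 (w = √(-19 - 21)/9 = √(-40)/9 = (2*I*√10)/9 = 2*I*√10/9 ≈ 0.70273*I)
p = -7098 (p = (80 + (55 - 57))*(-91) = (80 - 2)*(-91) = 78*(-91) = -7098)
R(G) = -13 + 2*I*√10/9
√(p + R(29)) = √(-7098 + (-13 + 2*I*√10/9)) = √(-7111 + 2*I*√10/9)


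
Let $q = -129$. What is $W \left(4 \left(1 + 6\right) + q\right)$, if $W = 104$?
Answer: $-10504$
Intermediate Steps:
$W \left(4 \left(1 + 6\right) + q\right) = 104 \left(4 \left(1 + 6\right) - 129\right) = 104 \left(4 \cdot 7 - 129\right) = 104 \left(28 - 129\right) = 104 \left(-101\right) = -10504$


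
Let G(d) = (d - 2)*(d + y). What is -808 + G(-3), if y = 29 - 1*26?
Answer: -808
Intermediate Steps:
y = 3 (y = 29 - 26 = 3)
G(d) = (-2 + d)*(3 + d) (G(d) = (d - 2)*(d + 3) = (-2 + d)*(3 + d))
-808 + G(-3) = -808 + (-6 - 3 + (-3)²) = -808 + (-6 - 3 + 9) = -808 + 0 = -808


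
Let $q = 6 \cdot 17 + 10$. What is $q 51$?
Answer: $5712$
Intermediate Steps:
$q = 112$ ($q = 102 + 10 = 112$)
$q 51 = 112 \cdot 51 = 5712$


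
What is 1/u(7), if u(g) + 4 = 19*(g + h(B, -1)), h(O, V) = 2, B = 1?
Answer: 1/167 ≈ 0.0059880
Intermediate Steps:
u(g) = 34 + 19*g (u(g) = -4 + 19*(g + 2) = -4 + 19*(2 + g) = -4 + (38 + 19*g) = 34 + 19*g)
1/u(7) = 1/(34 + 19*7) = 1/(34 + 133) = 1/167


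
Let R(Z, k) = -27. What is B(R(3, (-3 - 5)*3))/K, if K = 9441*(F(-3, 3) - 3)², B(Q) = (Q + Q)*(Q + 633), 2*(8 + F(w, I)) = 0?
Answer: -3636/126929 ≈ -0.028646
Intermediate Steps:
F(w, I) = -8 (F(w, I) = -8 + (½)*0 = -8 + 0 = -8)
B(Q) = 2*Q*(633 + Q) (B(Q) = (2*Q)*(633 + Q) = 2*Q*(633 + Q))
K = 1142361 (K = 9441*(-8 - 3)² = 9441*(-11)² = 9441*121 = 1142361)
B(R(3, (-3 - 5)*3))/K = (2*(-27)*(633 - 27))/1142361 = (2*(-27)*606)*(1/1142361) = -32724*1/1142361 = -3636/126929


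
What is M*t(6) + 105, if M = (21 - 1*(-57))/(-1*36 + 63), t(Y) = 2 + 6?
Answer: 1153/9 ≈ 128.11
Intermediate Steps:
t(Y) = 8
M = 26/9 (M = (21 + 57)/(-36 + 63) = 78/27 = 78*(1/27) = 26/9 ≈ 2.8889)
M*t(6) + 105 = (26/9)*8 + 105 = 208/9 + 105 = 1153/9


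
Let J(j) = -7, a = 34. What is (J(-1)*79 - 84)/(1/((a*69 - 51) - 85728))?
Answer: 53146821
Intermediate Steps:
(J(-1)*79 - 84)/(1/((a*69 - 51) - 85728)) = (-7*79 - 84)/(1/((34*69 - 51) - 85728)) = (-553 - 84)/(1/((2346 - 51) - 85728)) = -637/(1/(2295 - 85728)) = -637/(1/(-83433)) = -637/(-1/83433) = -637*(-83433) = 53146821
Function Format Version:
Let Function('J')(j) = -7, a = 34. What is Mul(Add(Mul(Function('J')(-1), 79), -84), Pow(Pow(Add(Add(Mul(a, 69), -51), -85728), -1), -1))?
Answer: 53146821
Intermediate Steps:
Mul(Add(Mul(Function('J')(-1), 79), -84), Pow(Pow(Add(Add(Mul(a, 69), -51), -85728), -1), -1)) = Mul(Add(Mul(-7, 79), -84), Pow(Pow(Add(Add(Mul(34, 69), -51), -85728), -1), -1)) = Mul(Add(-553, -84), Pow(Pow(Add(Add(2346, -51), -85728), -1), -1)) = Mul(-637, Pow(Pow(Add(2295, -85728), -1), -1)) = Mul(-637, Pow(Pow(-83433, -1), -1)) = Mul(-637, Pow(Rational(-1, 83433), -1)) = Mul(-637, -83433) = 53146821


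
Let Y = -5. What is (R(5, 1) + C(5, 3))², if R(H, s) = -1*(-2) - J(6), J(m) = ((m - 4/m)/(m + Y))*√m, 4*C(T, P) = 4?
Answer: 539/3 - 32*√6 ≈ 101.28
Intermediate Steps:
C(T, P) = 1 (C(T, P) = (¼)*4 = 1)
J(m) = √m*(m - 4/m)/(-5 + m) (J(m) = ((m - 4/m)/(m - 5))*√m = ((m - 4/m)/(-5 + m))*√m = √m*(m - 4/m)/(-5 + m))
R(H, s) = 2 - 16*√6/3 (R(H, s) = -1*(-2) - (-4 + 6²)/(√6*(-5 + 6)) = 2 - √6/6*(-4 + 36)/1 = 2 - √6/6*32 = 2 - 16*√6/3)
(R(5, 1) + C(5, 3))² = ((2 - 16*√6/3) + 1)² = (3 - 16*√6/3)²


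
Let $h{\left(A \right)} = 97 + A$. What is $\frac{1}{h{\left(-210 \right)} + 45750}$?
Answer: $\frac{1}{45637} \approx 2.1912 \cdot 10^{-5}$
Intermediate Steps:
$\frac{1}{h{\left(-210 \right)} + 45750} = \frac{1}{\left(97 - 210\right) + 45750} = \frac{1}{-113 + 45750} = \frac{1}{45637}$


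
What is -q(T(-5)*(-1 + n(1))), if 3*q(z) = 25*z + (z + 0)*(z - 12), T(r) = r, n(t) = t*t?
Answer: 0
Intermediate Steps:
n(t) = t²
q(z) = 25*z/3 + z*(-12 + z)/3 (q(z) = (25*z + (z + 0)*(z - 12))/3 = (25*z + z*(-12 + z))/3 = 25*z/3 + z*(-12 + z)/3)
-q(T(-5)*(-1 + n(1))) = -(-5*(-1 + 1²))*(13 - 5*(-1 + 1²))/3 = -(-5*(-1 + 1))*(13 - 5*(-1 + 1))/3 = -(-5*0)*(13 - 5*0)/3 = -0*(13 + 0)/3 = -0*13/3 = -1*0 = 0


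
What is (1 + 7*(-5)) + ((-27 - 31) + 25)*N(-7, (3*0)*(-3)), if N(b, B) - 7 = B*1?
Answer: -265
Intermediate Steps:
N(b, B) = 7 + B (N(b, B) = 7 + B*1 = 7 + B)
(1 + 7*(-5)) + ((-27 - 31) + 25)*N(-7, (3*0)*(-3)) = (1 + 7*(-5)) + ((-27 - 31) + 25)*(7 + (3*0)*(-3)) = (1 - 35) + (-58 + 25)*(7 + 0*(-3)) = -34 - 33*(7 + 0) = -34 - 33*7 = -34 - 231 = -265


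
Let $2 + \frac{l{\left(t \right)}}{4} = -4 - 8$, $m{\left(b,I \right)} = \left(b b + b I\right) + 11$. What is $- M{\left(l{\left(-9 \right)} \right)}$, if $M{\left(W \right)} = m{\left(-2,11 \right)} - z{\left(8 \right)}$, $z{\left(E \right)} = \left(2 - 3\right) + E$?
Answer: $14$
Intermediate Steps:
$m{\left(b,I \right)} = 11 + b^{2} + I b$ ($m{\left(b,I \right)} = \left(b^{2} + I b\right) + 11 = 11 + b^{2} + I b$)
$l{\left(t \right)} = -56$ ($l{\left(t \right)} = -8 + 4 \left(-4 - 8\right) = -8 + 4 \left(-12\right) = -8 - 48 = -56$)
$z{\left(E \right)} = -1 + E$
$M{\left(W \right)} = -14$ ($M{\left(W \right)} = \left(11 + \left(-2\right)^{2} + 11 \left(-2\right)\right) - \left(-1 + 8\right) = \left(11 + 4 - 22\right) - 7 = -7 - 7 = -14$)
$- M{\left(l{\left(-9 \right)} \right)} = \left(-1\right) \left(-14\right) = 14$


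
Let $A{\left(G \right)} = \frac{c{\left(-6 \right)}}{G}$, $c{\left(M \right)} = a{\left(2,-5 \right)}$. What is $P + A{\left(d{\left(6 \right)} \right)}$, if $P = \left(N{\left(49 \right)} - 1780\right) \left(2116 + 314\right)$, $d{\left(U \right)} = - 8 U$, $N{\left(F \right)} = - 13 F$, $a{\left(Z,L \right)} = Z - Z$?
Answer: $-5873310$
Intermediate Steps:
$a{\left(Z,L \right)} = 0$
$c{\left(M \right)} = 0$
$P = -5873310$ ($P = \left(\left(-13\right) 49 - 1780\right) \left(2116 + 314\right) = \left(-637 - 1780\right) 2430 = \left(-2417\right) 2430 = -5873310$)
$A{\left(G \right)} = 0$ ($A{\left(G \right)} = \frac{0}{G} = 0$)
$P + A{\left(d{\left(6 \right)} \right)} = -5873310 + 0 = -5873310$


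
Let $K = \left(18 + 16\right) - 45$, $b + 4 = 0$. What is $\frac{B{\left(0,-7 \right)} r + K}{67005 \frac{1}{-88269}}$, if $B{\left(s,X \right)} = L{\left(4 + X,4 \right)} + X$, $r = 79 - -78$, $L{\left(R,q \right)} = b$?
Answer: $\frac{51137174}{22335} \approx 2289.6$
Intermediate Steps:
$b = -4$ ($b = -4 + 0 = -4$)
$L{\left(R,q \right)} = -4$
$r = 157$ ($r = 79 + 78 = 157$)
$K = -11$ ($K = 34 - 45 = -11$)
$B{\left(s,X \right)} = -4 + X$
$\frac{B{\left(0,-7 \right)} r + K}{67005 \frac{1}{-88269}} = \frac{\left(-4 - 7\right) 157 - 11}{67005 \frac{1}{-88269}} = \frac{\left(-11\right) 157 - 11}{67005 \left(- \frac{1}{88269}\right)} = \frac{-1727 - 11}{- \frac{22335}{29423}} = \left(-1738\right) \left(- \frac{29423}{22335}\right) = \frac{51137174}{22335}$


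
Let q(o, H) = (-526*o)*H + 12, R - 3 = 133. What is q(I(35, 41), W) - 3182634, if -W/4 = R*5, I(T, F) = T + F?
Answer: 105552098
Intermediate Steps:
R = 136 (R = 3 + 133 = 136)
I(T, F) = F + T
W = -2720 (W = -544*5 = -4*680 = -2720)
q(o, H) = 12 - 526*H*o (q(o, H) = -526*H*o + 12 = 12 - 526*H*o)
q(I(35, 41), W) - 3182634 = (12 - 526*(-2720)*(41 + 35)) - 3182634 = (12 - 526*(-2720)*76) - 3182634 = (12 + 108734720) - 3182634 = 108734732 - 3182634 = 105552098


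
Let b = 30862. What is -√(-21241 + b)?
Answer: -3*√1069 ≈ -98.087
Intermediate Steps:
-√(-21241 + b) = -√(-21241 + 30862) = -√9621 = -3*√1069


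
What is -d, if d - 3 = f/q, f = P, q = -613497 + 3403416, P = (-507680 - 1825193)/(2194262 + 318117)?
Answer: -21027999389030/7009333907301 ≈ -3.0000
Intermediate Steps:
P = -2332873/2512379 ≈ -0.92855
q = 2789919
f = -2332873/2512379 ≈ -0.92855
d = 21027999389030/7009333907301 (d = 3 - 2332873/2512379/2789919 = 3 - 2332873/2512379*1/2789919 = 3 - 2332873/7009333907301 = 21027999389030/7009333907301 ≈ 3.0000)
-d = -1*21027999389030/7009333907301 = -21027999389030/7009333907301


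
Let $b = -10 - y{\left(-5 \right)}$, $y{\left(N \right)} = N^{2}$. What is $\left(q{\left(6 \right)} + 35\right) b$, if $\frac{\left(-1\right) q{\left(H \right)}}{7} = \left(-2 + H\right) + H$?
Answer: $1225$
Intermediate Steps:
$q{\left(H \right)} = 14 - 14 H$ ($q{\left(H \right)} = - 7 \left(\left(-2 + H\right) + H\right) = - 7 \left(-2 + 2 H\right) = 14 - 14 H$)
$b = -35$ ($b = -10 - \left(-5\right)^{2} = -10 - 25 = -35$)
$\left(q{\left(6 \right)} + 35\right) b = \left(\left(14 - 84\right) + 35\right) \left(-35\right) = \left(-70 + 35\right) \left(-35\right) = \left(-35\right) \left(-35\right) = 1225$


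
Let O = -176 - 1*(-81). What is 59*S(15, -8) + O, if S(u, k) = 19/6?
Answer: 551/6 ≈ 91.833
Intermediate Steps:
S(u, k) = 19/6 (S(u, k) = 19*(⅙) = 19/6)
O = -95 (O = -176 + 81 = -95)
59*S(15, -8) + O = 59*(19/6) - 95 = 1121/6 - 95 = 551/6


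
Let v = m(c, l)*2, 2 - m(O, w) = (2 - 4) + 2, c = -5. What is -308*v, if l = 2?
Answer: -1232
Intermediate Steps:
m(O, w) = 2 (m(O, w) = 2 - ((2 - 4) + 2) = 2 - (-2 + 2) = 2 - 1*0 = 2 + 0 = 2)
v = 4 (v = 2*2 = 4)
-308*v = -308*4 = -1232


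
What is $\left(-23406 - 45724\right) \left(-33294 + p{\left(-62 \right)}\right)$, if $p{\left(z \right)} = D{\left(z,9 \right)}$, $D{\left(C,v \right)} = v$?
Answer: $2300992050$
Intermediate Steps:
$p{\left(z \right)} = 9$
$\left(-23406 - 45724\right) \left(-33294 + p{\left(-62 \right)}\right) = \left(-23406 - 45724\right) \left(-33294 + 9\right) = \left(-69130\right) \left(-33285\right) = 2300992050$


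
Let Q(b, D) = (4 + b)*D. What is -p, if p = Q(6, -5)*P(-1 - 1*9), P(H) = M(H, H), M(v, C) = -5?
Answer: -250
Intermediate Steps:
Q(b, D) = D*(4 + b)
P(H) = -5
p = 250 (p = -5*(4 + 6)*(-5) = -5*10*(-5) = -50*(-5) = 250)
-p = -1*250 = -250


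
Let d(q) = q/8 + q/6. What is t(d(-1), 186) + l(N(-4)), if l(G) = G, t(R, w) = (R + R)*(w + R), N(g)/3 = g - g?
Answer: -31199/288 ≈ -108.33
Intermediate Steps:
N(g) = 0 (N(g) = 3*(g - g) = 3*0 = 0)
d(q) = 7*q/24 (d(q) = q*(⅛) + q*(⅙) = q/8 + q/6 = 7*q/24)
t(R, w) = 2*R*(R + w) (t(R, w) = (2*R)*(R + w) = 2*R*(R + w))
t(d(-1), 186) + l(N(-4)) = 2*((7/24)*(-1))*((7/24)*(-1) + 186) + 0 = 2*(-7/24)*(-7/24 + 186) + 0 = 2*(-7/24)*(4457/24) + 0 = -31199/288 + 0 = -31199/288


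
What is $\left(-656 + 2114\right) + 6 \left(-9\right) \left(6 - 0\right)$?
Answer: $1134$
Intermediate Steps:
$\left(-656 + 2114\right) + 6 \left(-9\right) \left(6 - 0\right) = 1458 - 54 \left(6 + 0\right) = 1458 - 324 = 1134$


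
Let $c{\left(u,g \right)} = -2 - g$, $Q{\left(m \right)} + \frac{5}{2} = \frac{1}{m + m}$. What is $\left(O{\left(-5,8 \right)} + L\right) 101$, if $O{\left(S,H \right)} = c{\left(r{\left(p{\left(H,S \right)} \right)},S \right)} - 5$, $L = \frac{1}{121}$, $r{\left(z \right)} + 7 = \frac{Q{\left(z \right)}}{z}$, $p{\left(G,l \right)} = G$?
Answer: $- \frac{24341}{121} \approx -201.17$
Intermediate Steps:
$Q{\left(m \right)} = - \frac{5}{2} + \frac{1}{2 m}$ ($Q{\left(m \right)} = - \frac{5}{2} + \frac{1}{m + m} = - \frac{5}{2} + \frac{1}{2 m}$)
$r{\left(z \right)} = -7 + \frac{1 - 5 z}{2 z^{2}}$ ($r{\left(z \right)} = -7 + \frac{\frac{1}{2} \frac{1}{z} \left(1 - 5 z\right)}{z} = -7 + \frac{1 - 5 z}{2 z^{2}}$)
$L = \frac{1}{121} \approx 0.0082645$
$O{\left(S,H \right)} = -7 - S$ ($O{\left(S,H \right)} = \left(-2 - S\right) - 5 = -7 - S$)
$\left(O{\left(-5,8 \right)} + L\right) 101 = \left(\left(-7 - -5\right) + \frac{1}{121}\right) 101 = \left(\left(-7 + 5\right) + \frac{1}{121}\right) 101 = \left(-2 + \frac{1}{121}\right) 101 = \left(- \frac{241}{121}\right) 101 = - \frac{24341}{121}$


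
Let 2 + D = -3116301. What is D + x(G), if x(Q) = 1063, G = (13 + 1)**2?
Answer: -3115240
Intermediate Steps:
D = -3116303 (D = -2 - 3116301 = -3116303)
G = 196 (G = 14**2 = 196)
D + x(G) = -3116303 + 1063 = -3115240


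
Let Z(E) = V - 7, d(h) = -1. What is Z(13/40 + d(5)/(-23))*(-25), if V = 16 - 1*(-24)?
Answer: -825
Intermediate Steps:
V = 40 (V = 16 + 24 = 40)
Z(E) = 33 (Z(E) = 40 - 7 = 33)
Z(13/40 + d(5)/(-23))*(-25) = 33*(-25) = -825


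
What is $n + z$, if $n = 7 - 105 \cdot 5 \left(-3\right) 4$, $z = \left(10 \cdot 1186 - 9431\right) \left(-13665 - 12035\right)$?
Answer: $-62418993$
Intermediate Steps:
$z = -62425300$ ($z = \left(11860 - 9431\right) \left(-25700\right) = 2429 \left(-25700\right) = -62425300$)
$n = 6307$ ($n = 7 - 105 \left(\left(-15\right) 4\right) = 7 - -6300 = 7 + 6300 = 6307$)
$n + z = 6307 - 62425300 = -62418993$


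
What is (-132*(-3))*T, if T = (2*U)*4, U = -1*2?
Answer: -6336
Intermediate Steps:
U = -2
T = -16 (T = (2*(-2))*4 = -4*4 = -16)
(-132*(-3))*T = -132*(-3)*(-16) = -44*(-9)*(-16) = 396*(-16) = -6336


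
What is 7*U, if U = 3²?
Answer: 63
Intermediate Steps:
U = 9
7*U = 7*9 = 63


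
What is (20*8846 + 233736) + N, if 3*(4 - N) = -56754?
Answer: 429578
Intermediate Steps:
N = 18922 (N = 4 - ⅓*(-56754) = 4 + 18918 = 18922)
(20*8846 + 233736) + N = (20*8846 + 233736) + 18922 = (176920 + 233736) + 18922 = 410656 + 18922 = 429578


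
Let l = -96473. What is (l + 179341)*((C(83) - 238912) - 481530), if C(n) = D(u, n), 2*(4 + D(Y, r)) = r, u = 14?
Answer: -59698480106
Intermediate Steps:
D(Y, r) = -4 + r/2
C(n) = -4 + n/2
(l + 179341)*((C(83) - 238912) - 481530) = (-96473 + 179341)*(((-4 + (½)*83) - 238912) - 481530) = 82868*(((-4 + 83/2) - 238912) - 481530) = 82868*((75/2 - 238912) - 481530) = 82868*(-477749/2 - 481530) = 82868*(-1440809/2) = -59698480106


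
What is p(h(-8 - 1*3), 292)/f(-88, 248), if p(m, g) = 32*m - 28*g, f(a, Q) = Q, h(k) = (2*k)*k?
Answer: -54/31 ≈ -1.7419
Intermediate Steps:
h(k) = 2*k²
p(m, g) = -28*g + 32*m
p(h(-8 - 1*3), 292)/f(-88, 248) = (-28*292 + 32*(2*(-8 - 1*3)²))/248 = (-8176 + 32*(2*(-8 - 3)²))*(1/248) = (-8176 + 32*(2*(-11)²))*(1/248) = (-8176 + 32*(2*121))*(1/248) = (-8176 + 32*242)*(1/248) = (-8176 + 7744)*(1/248) = -432*1/248 = -54/31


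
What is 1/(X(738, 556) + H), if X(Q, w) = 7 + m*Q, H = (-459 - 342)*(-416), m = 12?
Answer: 1/342079 ≈ 2.9233e-6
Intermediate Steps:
H = 333216 (H = -801*(-416) = 333216)
X(Q, w) = 7 + 12*Q
1/(X(738, 556) + H) = 1/((7 + 12*738) + 333216) = 1/((7 + 8856) + 333216) = 1/(8863 + 333216) = 1/342079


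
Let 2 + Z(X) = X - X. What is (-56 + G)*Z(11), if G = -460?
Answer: 1032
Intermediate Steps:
Z(X) = -2 (Z(X) = -2 + (X - X) = -2 + 0 = -2)
(-56 + G)*Z(11) = (-56 - 460)*(-2) = -516*(-2) = 1032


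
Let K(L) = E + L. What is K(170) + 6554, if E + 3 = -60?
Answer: 6661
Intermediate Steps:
E = -63 (E = -3 - 60 = -63)
K(L) = -63 + L
K(170) + 6554 = (-63 + 170) + 6554 = 107 + 6554 = 6661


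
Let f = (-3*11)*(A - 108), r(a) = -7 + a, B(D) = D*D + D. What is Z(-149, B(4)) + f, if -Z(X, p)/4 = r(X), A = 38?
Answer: 2934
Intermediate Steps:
B(D) = D + D² (B(D) = D² + D = D + D²)
Z(X, p) = 28 - 4*X (Z(X, p) = -4*(-7 + X) = 28 - 4*X)
f = 2310 (f = (-3*11)*(38 - 108) = -33*(-70) = 2310)
Z(-149, B(4)) + f = (28 - 4*(-149)) + 2310 = (28 + 596) + 2310 = 624 + 2310 = 2934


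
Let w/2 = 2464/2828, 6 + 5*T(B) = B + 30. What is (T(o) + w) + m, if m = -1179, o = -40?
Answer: -596131/505 ≈ -1180.5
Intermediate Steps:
T(B) = 24/5 + B/5 (T(B) = -6/5 + (B + 30)/5 = -6/5 + (30 + B)/5 = -6/5 + (6 + B/5) = 24/5 + B/5)
w = 176/101 (w = 2*(2464/2828) = 2*(2464*(1/2828)) = 2*(88/101) = 176/101 ≈ 1.7426)
(T(o) + w) + m = ((24/5 + (⅕)*(-40)) + 176/101) - 1179 = ((24/5 - 8) + 176/101) - 1179 = (-16/5 + 176/101) - 1179 = -736/505 - 1179 = -596131/505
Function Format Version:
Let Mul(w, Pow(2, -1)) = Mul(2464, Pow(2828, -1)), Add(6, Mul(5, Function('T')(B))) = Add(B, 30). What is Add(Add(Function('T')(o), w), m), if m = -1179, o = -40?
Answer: Rational(-596131, 505) ≈ -1180.5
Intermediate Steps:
Function('T')(B) = Add(Rational(24, 5), Mul(Rational(1, 5), B)) (Function('T')(B) = Add(Rational(-6, 5), Mul(Rational(1, 5), Add(B, 30))) = Add(Rational(-6, 5), Mul(Rational(1, 5), Add(30, B))) = Add(Rational(-6, 5), Add(6, Mul(Rational(1, 5), B))) = Add(Rational(24, 5), Mul(Rational(1, 5), B)))
w = Rational(176, 101) (w = Mul(2, Mul(2464, Pow(2828, -1))) = Mul(2, Mul(2464, Rational(1, 2828))) = Mul(2, Rational(88, 101)) = Rational(176, 101) ≈ 1.7426)
Add(Add(Function('T')(o), w), m) = Add(Add(Add(Rational(24, 5), Mul(Rational(1, 5), -40)), Rational(176, 101)), -1179) = Add(Add(Add(Rational(24, 5), -8), Rational(176, 101)), -1179) = Add(Add(Rational(-16, 5), Rational(176, 101)), -1179) = Add(Rational(-736, 505), -1179) = Rational(-596131, 505)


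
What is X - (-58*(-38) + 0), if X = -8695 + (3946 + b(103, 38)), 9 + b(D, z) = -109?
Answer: -7071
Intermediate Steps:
b(D, z) = -118 (b(D, z) = -9 - 109 = -118)
X = -4867 (X = -8695 + (3946 - 118) = -8695 + 3828 = -4867)
X - (-58*(-38) + 0) = -4867 - (-58*(-38) + 0) = -4867 - (2204 + 0) = -4867 - 1*2204 = -4867 - 2204 = -7071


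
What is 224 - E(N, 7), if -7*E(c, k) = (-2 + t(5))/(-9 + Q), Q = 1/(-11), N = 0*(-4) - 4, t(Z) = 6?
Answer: 39189/175 ≈ 223.94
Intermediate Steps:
N = -4 (N = 0 - 4 = -4)
Q = -1/11 ≈ -0.090909
E(c, k) = 11/175 (E(c, k) = -(-2 + 6)/(7*(-9 - 1/11)) = -4/(7*(-100/11)) = -4*(-11)/(7*100) = -1/7*(-11/25) = 11/175)
224 - E(N, 7) = 224 - 1*11/175 = 224 - 11/175 = 39189/175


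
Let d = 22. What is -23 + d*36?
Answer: 769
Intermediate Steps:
-23 + d*36 = -23 + 22*36 = -23 + 792 = 769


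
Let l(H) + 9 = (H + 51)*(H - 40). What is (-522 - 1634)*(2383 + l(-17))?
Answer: -940016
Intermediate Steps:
l(H) = -9 + (-40 + H)*(51 + H) (l(H) = -9 + (H + 51)*(H - 40) = -9 + (51 + H)*(-40 + H) = -9 + (-40 + H)*(51 + H))
(-522 - 1634)*(2383 + l(-17)) = (-522 - 1634)*(2383 + (-2049 + (-17)² + 11*(-17))) = -2156*(2383 + (-2049 + 289 - 187)) = -2156*(2383 - 1947) = -2156*436 = -940016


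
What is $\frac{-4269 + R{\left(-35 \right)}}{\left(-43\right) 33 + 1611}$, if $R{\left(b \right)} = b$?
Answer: $- \frac{269}{12} \approx -22.417$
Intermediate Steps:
$\frac{-4269 + R{\left(-35 \right)}}{\left(-43\right) 33 + 1611} = \frac{-4269 - 35}{\left(-43\right) 33 + 1611} = - \frac{4304}{-1419 + 1611} = - \frac{4304}{192} = \left(-4304\right) \frac{1}{192} = - \frac{269}{12}$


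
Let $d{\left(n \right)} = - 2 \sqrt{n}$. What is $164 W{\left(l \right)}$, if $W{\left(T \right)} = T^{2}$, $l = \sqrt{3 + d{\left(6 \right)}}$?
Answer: $492 - 328 \sqrt{6} \approx -311.43$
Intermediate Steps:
$l = \sqrt{3 - 2 \sqrt{6}} \approx 1.378 i$
$164 W{\left(l \right)} = 164 \left(\sqrt{3 - 2 \sqrt{6}}\right)^{2} = 164 \left(3 - 2 \sqrt{6}\right) = 492 - 328 \sqrt{6}$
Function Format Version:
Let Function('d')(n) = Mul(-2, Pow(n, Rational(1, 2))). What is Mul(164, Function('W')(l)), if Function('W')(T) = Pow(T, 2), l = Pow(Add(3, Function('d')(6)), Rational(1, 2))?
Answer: Add(492, Mul(-328, Pow(6, Rational(1, 2)))) ≈ -311.43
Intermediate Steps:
l = Pow(Add(3, Mul(-2, Pow(6, Rational(1, 2)))), Rational(1, 2)) ≈ Mul(1.3780, I)
Mul(164, Function('W')(l)) = Mul(164, Pow(Pow(Add(3, Mul(-2, Pow(6, Rational(1, 2)))), Rational(1, 2)), 2)) = Mul(164, Add(3, Mul(-2, Pow(6, Rational(1, 2))))) = Add(492, Mul(-328, Pow(6, Rational(1, 2))))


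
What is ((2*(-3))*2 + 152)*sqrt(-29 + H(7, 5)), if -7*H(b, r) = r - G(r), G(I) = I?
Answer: 140*I*sqrt(29) ≈ 753.92*I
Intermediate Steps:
H(b, r) = 0 (H(b, r) = -(r - r)/7 = -1/7*0 = 0)
((2*(-3))*2 + 152)*sqrt(-29 + H(7, 5)) = ((2*(-3))*2 + 152)*sqrt(-29 + 0) = (-6*2 + 152)*sqrt(-29) = (-12 + 152)*(I*sqrt(29)) = 140*(I*sqrt(29)) = 140*I*sqrt(29)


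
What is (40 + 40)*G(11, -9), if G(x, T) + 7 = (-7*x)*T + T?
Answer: 54160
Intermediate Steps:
G(x, T) = -7 + T - 7*T*x (G(x, T) = -7 + ((-7*x)*T + T) = -7 + (-7*T*x + T) = -7 + (T - 7*T*x) = -7 + T - 7*T*x)
(40 + 40)*G(11, -9) = (40 + 40)*(-7 - 9 - 7*(-9)*11) = 80*(-7 - 9 + 693) = 80*677 = 54160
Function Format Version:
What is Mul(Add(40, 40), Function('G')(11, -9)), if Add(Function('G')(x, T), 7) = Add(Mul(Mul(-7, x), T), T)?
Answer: 54160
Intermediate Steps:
Function('G')(x, T) = Add(-7, T, Mul(-7, T, x)) (Function('G')(x, T) = Add(-7, Add(Mul(Mul(-7, x), T), T)) = Add(-7, Add(Mul(-7, T, x), T)) = Add(-7, Add(T, Mul(-7, T, x))) = Add(-7, T, Mul(-7, T, x)))
Mul(Add(40, 40), Function('G')(11, -9)) = Mul(Add(40, 40), Add(-7, -9, Mul(-7, -9, 11))) = Mul(80, Add(-7, -9, 693)) = Mul(80, 677) = 54160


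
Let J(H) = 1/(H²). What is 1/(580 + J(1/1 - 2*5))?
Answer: 81/46981 ≈ 0.0017241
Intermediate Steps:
J(H) = H⁻²
1/(580 + J(1/1 - 2*5)) = 1/(580 + (1/1 - 2*5)⁻²) = 1/(580 + (1 - 10)⁻²) = 1/(580 + (-9)⁻²) = 1/(580 + 1/81) = 1/(46981/81) = 81/46981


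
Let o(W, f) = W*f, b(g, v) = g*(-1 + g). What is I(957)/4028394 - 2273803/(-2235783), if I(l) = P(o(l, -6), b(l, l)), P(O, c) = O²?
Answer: 13812466808999/1501102470417 ≈ 9.2016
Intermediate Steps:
I(l) = 36*l² (I(l) = (l*(-6))² = (-6*l)² = 36*l²)
I(957)/4028394 - 2273803/(-2235783) = (36*957²)/4028394 - 2273803/(-2235783) = (36*915849)*(1/4028394) - 2273803*(-1/2235783) = 32970564*(1/4028394) + 2273803/2235783 = 5495094/671399 + 2273803/2235783 = 13812466808999/1501102470417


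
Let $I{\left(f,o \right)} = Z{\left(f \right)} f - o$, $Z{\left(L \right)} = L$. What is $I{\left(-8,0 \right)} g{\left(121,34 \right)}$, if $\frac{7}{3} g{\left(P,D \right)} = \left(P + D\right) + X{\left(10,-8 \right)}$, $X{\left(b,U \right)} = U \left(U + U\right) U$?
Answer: $- \frac{166848}{7} \approx -23835.0$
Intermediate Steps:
$X{\left(b,U \right)} = 2 U^{3}$ ($X{\left(b,U \right)} = U 2 U U = 2 U^{2} U = 2 U^{3}$)
$I{\left(f,o \right)} = f^{2} - o$ ($I{\left(f,o \right)} = f f - o = f^{2} - o$)
$g{\left(P,D \right)} = - \frac{3072}{7} + \frac{3 D}{7} + \frac{3 P}{7}$ ($g{\left(P,D \right)} = \frac{3 \left(\left(P + D\right) + 2 \left(-8\right)^{3}\right)}{7} = \frac{3 \left(\left(D + P\right) + 2 \left(-512\right)\right)}{7} = \frac{3 \left(\left(D + P\right) - 1024\right)}{7} = \frac{3 \left(-1024 + D + P\right)}{7} = - \frac{3072}{7} + \frac{3 D}{7} + \frac{3 P}{7}$)
$I{\left(-8,0 \right)} g{\left(121,34 \right)} = \left(\left(-8\right)^{2} - 0\right) \left(- \frac{3072}{7} + \frac{3}{7} \cdot 34 + \frac{3}{7} \cdot 121\right) = \left(64 + 0\right) \left(- \frac{3072}{7} + \frac{102}{7} + \frac{363}{7}\right) = 64 \left(- \frac{2607}{7}\right) = - \frac{166848}{7}$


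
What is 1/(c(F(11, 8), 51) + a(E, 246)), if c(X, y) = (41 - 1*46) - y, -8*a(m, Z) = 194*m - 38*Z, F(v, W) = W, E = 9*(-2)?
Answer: 1/1549 ≈ 0.00064558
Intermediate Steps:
E = -18
a(m, Z) = -97*m/4 + 19*Z/4 (a(m, Z) = -(194*m - 38*Z)/8 = -(-38*Z + 194*m)/8 = -97*m/4 + 19*Z/4)
c(X, y) = -5 - y (c(X, y) = (41 - 46) - y = -5 - y)
1/(c(F(11, 8), 51) + a(E, 246)) = 1/((-5 - 1*51) + (-97/4*(-18) + (19/4)*246)) = 1/((-5 - 51) + (873/2 + 2337/2)) = 1/(-56 + 1605) = 1/1549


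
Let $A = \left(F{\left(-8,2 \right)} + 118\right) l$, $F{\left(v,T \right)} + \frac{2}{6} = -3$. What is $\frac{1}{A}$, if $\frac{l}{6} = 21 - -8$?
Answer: $\frac{1}{19952} \approx 5.012 \cdot 10^{-5}$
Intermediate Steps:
$F{\left(v,T \right)} = - \frac{10}{3}$ ($F{\left(v,T \right)} = - \frac{1}{3} - 3 = - \frac{10}{3}$)
$l = 174$ ($l = 6 \left(21 - -8\right) = 6 \left(21 + 8\right) = 6 \cdot 29 = 174$)
$A = 19952$ ($A = \left(- \frac{10}{3} + 118\right) 174 = \frac{344}{3} \cdot 174 = 19952$)
$\frac{1}{A} = \frac{1}{19952}$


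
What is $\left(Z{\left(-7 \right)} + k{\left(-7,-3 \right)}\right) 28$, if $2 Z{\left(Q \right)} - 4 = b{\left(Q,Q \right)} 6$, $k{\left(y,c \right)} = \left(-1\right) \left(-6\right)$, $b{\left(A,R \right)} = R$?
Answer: $-364$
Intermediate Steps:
$k{\left(y,c \right)} = 6$
$Z{\left(Q \right)} = 2 + 3 Q$ ($Z{\left(Q \right)} = 2 + \frac{Q 6}{2} = 2 + \frac{6 Q}{2} = 2 + 3 Q$)
$\left(Z{\left(-7 \right)} + k{\left(-7,-3 \right)}\right) 28 = \left(\left(2 + 3 \left(-7\right)\right) + 6\right) 28 = \left(\left(2 - 21\right) + 6\right) 28 = \left(-19 + 6\right) 28 = \left(-13\right) 28 = -364$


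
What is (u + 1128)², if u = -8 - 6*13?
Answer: 1085764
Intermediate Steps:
u = -86 (u = -8 - 78 = -86)
(u + 1128)² = (-86 + 1128)² = 1042² = 1085764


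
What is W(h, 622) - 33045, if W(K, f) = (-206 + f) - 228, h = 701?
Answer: -32857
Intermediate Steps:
W(K, f) = -434 + f
W(h, 622) - 33045 = (-434 + 622) - 33045 = 188 - 33045 = -32857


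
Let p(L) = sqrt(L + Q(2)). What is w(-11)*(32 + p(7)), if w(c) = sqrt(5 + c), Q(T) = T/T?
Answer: 2*I*sqrt(6)*(16 + sqrt(2)) ≈ 85.312*I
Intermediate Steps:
Q(T) = 1
p(L) = sqrt(1 + L) (p(L) = sqrt(L + 1) = sqrt(1 + L))
w(-11)*(32 + p(7)) = sqrt(5 - 11)*(32 + sqrt(1 + 7)) = sqrt(-6)*(32 + sqrt(8)) = (I*sqrt(6))*(32 + 2*sqrt(2)) = I*sqrt(6)*(32 + 2*sqrt(2))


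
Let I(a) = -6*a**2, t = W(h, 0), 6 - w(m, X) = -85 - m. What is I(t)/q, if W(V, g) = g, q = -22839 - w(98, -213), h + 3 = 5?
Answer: 0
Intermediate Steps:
w(m, X) = 91 + m (w(m, X) = 6 - (-85 - m) = 6 + (85 + m) = 91 + m)
h = 2 (h = -3 + 5 = 2)
q = -23028 (q = -22839 - (91 + 98) = -22839 - 1*189 = -22839 - 189 = -23028)
t = 0
I(t)/q = -6*0**2/(-23028) = -6*0*(-1/23028) = 0*(-1/23028) = 0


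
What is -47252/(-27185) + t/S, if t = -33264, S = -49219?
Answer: 3229978028/1338018515 ≈ 2.4140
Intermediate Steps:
-47252/(-27185) + t/S = -47252/(-27185) - 33264/(-49219) = -47252*(-1/27185) - 33264*(-1/49219) = 47252/27185 + 33264/49219 = 3229978028/1338018515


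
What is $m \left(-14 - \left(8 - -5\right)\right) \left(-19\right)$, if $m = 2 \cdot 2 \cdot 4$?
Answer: $8208$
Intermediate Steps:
$m = 16$ ($m = 4 \cdot 4 = 16$)
$m \left(-14 - \left(8 - -5\right)\right) \left(-19\right) = 16 \left(-14 - \left(8 - -5\right)\right) \left(-19\right) = 16 \left(-14 - \left(8 + 5\right)\right) \left(-19\right) = 16 \left(-14 - 13\right) \left(-19\right) = 16 \left(-27\right) \left(-19\right) = \left(-432\right) \left(-19\right) = 8208$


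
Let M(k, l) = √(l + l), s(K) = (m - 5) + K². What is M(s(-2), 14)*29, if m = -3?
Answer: 58*√7 ≈ 153.45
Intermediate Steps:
s(K) = -8 + K² (s(K) = (-3 - 5) + K² = -8 + K²)
M(k, l) = √2*√l (M(k, l) = √(2*l) = √2*√l)
M(s(-2), 14)*29 = (√2*√14)*29 = (2*√7)*29 = 58*√7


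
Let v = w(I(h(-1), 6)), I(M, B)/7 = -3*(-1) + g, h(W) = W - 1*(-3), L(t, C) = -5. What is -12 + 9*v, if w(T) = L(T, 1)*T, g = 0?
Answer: -957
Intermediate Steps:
h(W) = 3 + W (h(W) = W + 3 = 3 + W)
I(M, B) = 21 (I(M, B) = 7*(-3*(-1) + 0) = 7*(3 + 0) = 7*3 = 21)
w(T) = -5*T
v = -105 (v = -5*21 = -105)
-12 + 9*v = -12 + 9*(-105) = -12 - 945 = -957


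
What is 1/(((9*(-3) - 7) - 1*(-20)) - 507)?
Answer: -1/521 ≈ -0.0019194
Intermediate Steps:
1/(((9*(-3) - 7) - 1*(-20)) - 507) = 1/(((-27 - 7) + 20) - 507) = 1/((-34 + 20) - 507) = 1/(-14 - 507) = 1/(-521) = -1/521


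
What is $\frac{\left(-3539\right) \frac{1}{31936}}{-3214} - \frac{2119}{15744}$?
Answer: $- \frac{849387985}{6312501696} \approx -0.13456$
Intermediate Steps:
$\frac{\left(-3539\right) \frac{1}{31936}}{-3214} - \frac{2119}{15744} = \left(-3539\right) \frac{1}{31936} \left(- \frac{1}{3214}\right) - \frac{2119}{15744} = \left(- \frac{3539}{31936}\right) \left(- \frac{1}{3214}\right) - \frac{2119}{15744} = \frac{3539}{102642304} - \frac{2119}{15744} = - \frac{849387985}{6312501696}$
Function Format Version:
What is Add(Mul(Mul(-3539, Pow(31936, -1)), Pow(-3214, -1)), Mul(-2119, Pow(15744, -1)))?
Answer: Rational(-849387985, 6312501696) ≈ -0.13456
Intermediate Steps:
Add(Mul(Mul(-3539, Pow(31936, -1)), Pow(-3214, -1)), Mul(-2119, Pow(15744, -1))) = Add(Mul(Mul(-3539, Rational(1, 31936)), Rational(-1, 3214)), Mul(-2119, Rational(1, 15744))) = Add(Mul(Rational(-3539, 31936), Rational(-1, 3214)), Rational(-2119, 15744)) = Add(Rational(3539, 102642304), Rational(-2119, 15744)) = Rational(-849387985, 6312501696)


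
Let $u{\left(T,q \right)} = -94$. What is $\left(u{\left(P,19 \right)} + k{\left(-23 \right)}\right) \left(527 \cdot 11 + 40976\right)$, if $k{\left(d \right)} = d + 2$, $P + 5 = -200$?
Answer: $-5378895$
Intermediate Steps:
$P = -205$ ($P = -5 - 200 = -205$)
$k{\left(d \right)} = 2 + d$
$\left(u{\left(P,19 \right)} + k{\left(-23 \right)}\right) \left(527 \cdot 11 + 40976\right) = \left(-94 + \left(2 - 23\right)\right) \left(527 \cdot 11 + 40976\right) = \left(-94 - 21\right) \left(5797 + 40976\right) = \left(-115\right) 46773 = -5378895$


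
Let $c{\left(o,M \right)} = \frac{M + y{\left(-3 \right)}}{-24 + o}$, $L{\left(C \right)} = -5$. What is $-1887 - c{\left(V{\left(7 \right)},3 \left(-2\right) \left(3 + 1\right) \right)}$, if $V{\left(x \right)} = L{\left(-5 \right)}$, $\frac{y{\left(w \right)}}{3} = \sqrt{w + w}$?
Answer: $- \frac{54747}{29} + \frac{3 i \sqrt{6}}{29} \approx -1887.8 + 0.2534 i$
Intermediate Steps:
$y{\left(w \right)} = 3 \sqrt{2} \sqrt{w}$ ($y{\left(w \right)} = 3 \sqrt{w + w} = 3 \sqrt{2 w} = 3 \sqrt{2} \sqrt{w}$)
$V{\left(x \right)} = -5$
$c{\left(o,M \right)} = \frac{M + 3 i \sqrt{6}}{-24 + o}$ ($c{\left(o,M \right)} = \frac{M + 3 \sqrt{2} \sqrt{-3}}{-24 + o} = \frac{M + 3 \sqrt{2} i \sqrt{3}}{-24 + o} = \frac{M + 3 i \sqrt{6}}{-24 + o}$)
$-1887 - c{\left(V{\left(7 \right)},3 \left(-2\right) \left(3 + 1\right) \right)} = -1887 - \frac{3 \left(-2\right) \left(3 + 1\right) + 3 i \sqrt{6}}{-24 - 5} = -1887 - \frac{\left(-6\right) 4 + 3 i \sqrt{6}}{-29} = -1887 - - \frac{-24 + 3 i \sqrt{6}}{29} = -1887 - \left(\frac{24}{29} - \frac{3 i \sqrt{6}}{29}\right) = - \frac{54747}{29} + \frac{3 i \sqrt{6}}{29}$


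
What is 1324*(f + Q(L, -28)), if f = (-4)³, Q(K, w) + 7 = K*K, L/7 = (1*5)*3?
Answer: 14503096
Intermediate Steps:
L = 105 (L = 7*((1*5)*3) = 7*(5*3) = 7*15 = 105)
Q(K, w) = -7 + K² (Q(K, w) = -7 + K*K = -7 + K²)
f = -64
1324*(f + Q(L, -28)) = 1324*(-64 + (-7 + 105²)) = 1324*(-64 + (-7 + 11025)) = 1324*(-64 + 11018) = 1324*10954 = 14503096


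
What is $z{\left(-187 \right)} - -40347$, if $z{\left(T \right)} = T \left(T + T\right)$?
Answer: $110285$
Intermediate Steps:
$z{\left(T \right)} = 2 T^{2}$ ($z{\left(T \right)} = T 2 T = 2 T^{2}$)
$z{\left(-187 \right)} - -40347 = 2 \left(-187\right)^{2} - -40347 = 2 \cdot 34969 + 40347 = 69938 + 40347 = 110285$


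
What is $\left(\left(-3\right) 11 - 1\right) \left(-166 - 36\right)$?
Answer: $6868$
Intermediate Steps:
$\left(\left(-3\right) 11 - 1\right) \left(-166 - 36\right) = \left(-33 - 1\right) \left(-166 - 36\right) = - 34 \left(-166 - 36\right) = \left(-34\right) \left(-202\right) = 6868$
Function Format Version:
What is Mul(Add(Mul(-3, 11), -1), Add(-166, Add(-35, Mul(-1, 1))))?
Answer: 6868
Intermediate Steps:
Mul(Add(Mul(-3, 11), -1), Add(-166, Add(-35, Mul(-1, 1)))) = Mul(Add(-33, -1), Add(-166, Add(-35, -1))) = Mul(-34, Add(-166, -36)) = Mul(-34, -202) = 6868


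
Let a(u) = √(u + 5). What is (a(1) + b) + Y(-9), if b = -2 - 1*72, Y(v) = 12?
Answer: -62 + √6 ≈ -59.551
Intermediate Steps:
a(u) = √(5 + u)
b = -74 (b = -2 - 72 = -74)
(a(1) + b) + Y(-9) = (√(5 + 1) - 74) + 12 = (√6 - 74) + 12 = (-74 + √6) + 12 = -62 + √6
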